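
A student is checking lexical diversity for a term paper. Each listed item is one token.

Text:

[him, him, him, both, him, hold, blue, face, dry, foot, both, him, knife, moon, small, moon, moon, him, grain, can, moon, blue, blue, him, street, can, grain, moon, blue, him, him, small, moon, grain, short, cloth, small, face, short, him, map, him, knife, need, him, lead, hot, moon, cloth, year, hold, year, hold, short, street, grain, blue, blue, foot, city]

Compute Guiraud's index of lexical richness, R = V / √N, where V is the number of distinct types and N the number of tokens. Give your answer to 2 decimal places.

2.71

N = 60, V = 21.
√N = 7.745967
R = 21 / 7.745967 = 2.71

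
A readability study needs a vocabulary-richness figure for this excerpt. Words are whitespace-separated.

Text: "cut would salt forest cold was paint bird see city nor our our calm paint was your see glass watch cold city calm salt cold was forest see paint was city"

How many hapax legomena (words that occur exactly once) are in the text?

7

Frequencies: was:4, cold:3, paint:3, see:3, city:3, salt:2, forest:2, our:2, calm:2, cut:1, would:1, bird:1, nor:1, your:1, glass:1, watch:1
Hapax (freq=1): bird, cut, glass, nor, watch, would, your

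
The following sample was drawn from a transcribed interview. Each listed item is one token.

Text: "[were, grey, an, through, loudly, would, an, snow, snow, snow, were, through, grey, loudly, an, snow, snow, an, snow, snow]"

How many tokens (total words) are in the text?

20

Tokens: were, grey, an, through, loudly, would, an, snow, snow, snow, were, through, grey, loudly, an, snow, snow, an, snow, snow
N = 20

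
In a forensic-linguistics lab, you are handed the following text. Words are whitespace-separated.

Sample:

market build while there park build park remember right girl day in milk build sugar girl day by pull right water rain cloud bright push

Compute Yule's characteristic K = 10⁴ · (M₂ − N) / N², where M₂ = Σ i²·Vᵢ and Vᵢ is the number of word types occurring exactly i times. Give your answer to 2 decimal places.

Frequencies: build:3, park:2, right:2, girl:2, day:2, market:1, while:1, there:1, remember:1, in:1, milk:1, sugar:1, by:1, pull:1, water:1, rain:1, cloud:1, bright:1, push:1
N = 25. Frequency spectrum: V_1=14, V_2=4, V_3=1
M₂ = 1²·14 + 2²·4 + 3²·1 = 39
K = 10000 × (39 − 25) / 25² = 224.00

224.00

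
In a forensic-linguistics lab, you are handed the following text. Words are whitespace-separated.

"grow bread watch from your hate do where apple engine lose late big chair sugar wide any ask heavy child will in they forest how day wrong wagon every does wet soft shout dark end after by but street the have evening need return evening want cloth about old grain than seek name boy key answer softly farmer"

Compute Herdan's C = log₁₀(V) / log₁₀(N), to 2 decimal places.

N = 58, V = 57.
log₁₀(V) = 1.755875, log₁₀(N) = 1.763428
C = 1.755875 / 1.763428 = 1.00

1.00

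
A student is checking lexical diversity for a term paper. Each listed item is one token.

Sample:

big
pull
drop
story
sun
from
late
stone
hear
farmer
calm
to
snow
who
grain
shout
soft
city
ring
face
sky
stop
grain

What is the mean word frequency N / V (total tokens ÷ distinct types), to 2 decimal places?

N = 23 tokens, V = 22 types.
Mean frequency = N / V = 23 / 22 = 1.05

1.05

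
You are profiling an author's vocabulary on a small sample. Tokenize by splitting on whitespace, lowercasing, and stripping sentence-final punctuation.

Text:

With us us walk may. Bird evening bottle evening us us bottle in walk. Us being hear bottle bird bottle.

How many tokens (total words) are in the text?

20

Tokens: with, us, us, walk, may, bird, evening, bottle, evening, us, us, bottle, in, walk, us, being, hear, bottle, bird, bottle
N = 20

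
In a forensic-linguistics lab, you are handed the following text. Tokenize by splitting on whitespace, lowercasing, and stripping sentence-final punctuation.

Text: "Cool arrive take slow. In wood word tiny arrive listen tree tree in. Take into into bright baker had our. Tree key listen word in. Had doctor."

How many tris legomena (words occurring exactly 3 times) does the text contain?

Frequencies: in:3, tree:3, arrive:2, take:2, word:2, listen:2, into:2, had:2, cool:1, slow:1, wood:1, tiny:1, bright:1, baker:1, our:1, key:1, doctor:1
Words with frequency 3: in, tree

2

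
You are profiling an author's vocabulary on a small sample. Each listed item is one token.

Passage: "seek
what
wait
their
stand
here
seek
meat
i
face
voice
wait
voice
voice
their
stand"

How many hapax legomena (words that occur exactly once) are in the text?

5

Frequencies: voice:3, seek:2, wait:2, their:2, stand:2, what:1, here:1, meat:1, i:1, face:1
Hapax (freq=1): face, here, i, meat, what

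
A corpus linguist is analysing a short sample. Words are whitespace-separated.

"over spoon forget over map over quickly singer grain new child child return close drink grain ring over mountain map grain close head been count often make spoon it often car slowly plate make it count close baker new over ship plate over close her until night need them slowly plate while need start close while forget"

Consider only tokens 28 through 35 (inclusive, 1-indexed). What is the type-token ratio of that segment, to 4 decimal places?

0.8750

Segment tokens 28–35: spoon, it, often, car, slowly, plate, make, it
Segment N = 8, segment V = 7.
TTR = 7 / 8 = 0.8750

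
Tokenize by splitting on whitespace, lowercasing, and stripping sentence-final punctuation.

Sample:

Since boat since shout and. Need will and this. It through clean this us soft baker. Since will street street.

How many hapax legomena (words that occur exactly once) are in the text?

Frequencies: since:3, and:2, will:2, this:2, street:2, boat:1, shout:1, need:1, it:1, through:1, clean:1, us:1, soft:1, baker:1
Hapax (freq=1): baker, boat, clean, it, need, shout, soft, through, us

9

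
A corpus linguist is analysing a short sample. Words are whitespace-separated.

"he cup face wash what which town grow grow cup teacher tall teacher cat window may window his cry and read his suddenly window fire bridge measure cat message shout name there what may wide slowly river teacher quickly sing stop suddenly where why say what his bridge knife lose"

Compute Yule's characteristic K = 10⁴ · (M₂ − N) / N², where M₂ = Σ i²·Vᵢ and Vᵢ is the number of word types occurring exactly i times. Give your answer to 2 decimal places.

Frequencies: what:3, teacher:3, window:3, his:3, cup:2, grow:2, cat:2, may:2, suddenly:2, bridge:2, he:1, face:1, wash:1, which:1, town:1, tall:1, cry:1, and:1, read:1, fire:1, … (16 more, each freq 1)
N = 50. Frequency spectrum: V_1=26, V_2=6, V_3=4
M₂ = 1²·26 + 2²·6 + 3²·4 = 86
K = 10000 × (86 − 50) / 50² = 144.00

144.00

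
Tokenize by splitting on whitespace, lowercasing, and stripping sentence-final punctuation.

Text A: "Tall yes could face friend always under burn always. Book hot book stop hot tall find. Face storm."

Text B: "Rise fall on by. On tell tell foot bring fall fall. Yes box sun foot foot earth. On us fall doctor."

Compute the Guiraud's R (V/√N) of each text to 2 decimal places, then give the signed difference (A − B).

A: V=13, N=18, R=3.06
B: V=13, N=21, R=2.84
Difference = 3.06 − 2.84 = 0.22

0.22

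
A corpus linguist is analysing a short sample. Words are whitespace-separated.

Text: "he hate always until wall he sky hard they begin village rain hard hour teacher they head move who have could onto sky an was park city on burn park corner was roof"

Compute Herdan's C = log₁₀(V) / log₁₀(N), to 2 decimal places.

N = 33, V = 27.
log₁₀(V) = 1.431364, log₁₀(N) = 1.518514
C = 1.431364 / 1.518514 = 0.94

0.94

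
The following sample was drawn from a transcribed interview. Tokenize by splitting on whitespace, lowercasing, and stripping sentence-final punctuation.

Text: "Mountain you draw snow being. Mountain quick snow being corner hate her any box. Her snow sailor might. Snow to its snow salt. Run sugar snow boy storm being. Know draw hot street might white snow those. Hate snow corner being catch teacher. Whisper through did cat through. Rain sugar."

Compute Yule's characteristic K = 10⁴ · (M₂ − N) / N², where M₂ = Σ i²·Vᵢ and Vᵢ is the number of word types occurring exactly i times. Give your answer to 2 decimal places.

336.00

Frequencies: snow:8, being:4, mountain:2, draw:2, corner:2, hate:2, her:2, might:2, sugar:2, through:2, you:1, quick:1, any:1, box:1, sailor:1, to:1, its:1, salt:1, run:1, boy:1, … (12 more, each freq 1)
N = 50. Frequency spectrum: V_1=22, V_2=8, V_4=1, V_8=1
M₂ = 1²·22 + 2²·8 + 4²·1 + 8²·1 = 134
K = 10000 × (134 − 50) / 50² = 336.00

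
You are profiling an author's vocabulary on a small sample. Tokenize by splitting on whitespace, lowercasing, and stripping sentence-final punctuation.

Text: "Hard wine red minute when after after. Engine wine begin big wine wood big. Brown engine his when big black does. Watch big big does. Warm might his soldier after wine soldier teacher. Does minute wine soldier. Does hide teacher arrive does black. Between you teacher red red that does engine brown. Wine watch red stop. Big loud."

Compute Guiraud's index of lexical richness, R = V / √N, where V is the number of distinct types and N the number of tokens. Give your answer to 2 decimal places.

3.41

N = 58, V = 26.
√N = 7.615773
R = 26 / 7.615773 = 3.41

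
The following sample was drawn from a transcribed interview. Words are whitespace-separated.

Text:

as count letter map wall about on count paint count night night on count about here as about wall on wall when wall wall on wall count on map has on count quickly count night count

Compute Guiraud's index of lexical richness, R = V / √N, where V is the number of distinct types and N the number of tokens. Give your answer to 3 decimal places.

N = 36, V = 13.
√N = 6.000000
R = 13 / 6.000000 = 2.167

2.167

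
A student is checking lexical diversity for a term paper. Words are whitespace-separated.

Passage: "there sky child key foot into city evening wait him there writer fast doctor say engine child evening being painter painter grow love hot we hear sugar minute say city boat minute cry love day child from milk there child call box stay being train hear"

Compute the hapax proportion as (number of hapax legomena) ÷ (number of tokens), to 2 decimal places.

0.50

Frequencies: child:4, there:3, city:2, evening:2, say:2, being:2, painter:2, love:2, hear:2, minute:2, sky:1, key:1, foot:1, into:1, wait:1, him:1, writer:1, fast:1, doctor:1, engine:1, … (13 more, each freq 1)
Hapax count = 23; token count = 46.
Ratio = 23 / 46 = 0.50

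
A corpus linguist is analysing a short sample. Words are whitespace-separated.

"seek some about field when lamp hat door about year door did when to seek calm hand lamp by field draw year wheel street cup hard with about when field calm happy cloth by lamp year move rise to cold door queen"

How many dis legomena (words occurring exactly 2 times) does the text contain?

Frequencies: about:3, field:3, when:3, lamp:3, door:3, year:3, seek:2, to:2, calm:2, by:2, some:1, hat:1, did:1, hand:1, draw:1, wheel:1, street:1, cup:1, hard:1, with:1, … (6 more, each freq 1)
Words with frequency 2: by, calm, seek, to

4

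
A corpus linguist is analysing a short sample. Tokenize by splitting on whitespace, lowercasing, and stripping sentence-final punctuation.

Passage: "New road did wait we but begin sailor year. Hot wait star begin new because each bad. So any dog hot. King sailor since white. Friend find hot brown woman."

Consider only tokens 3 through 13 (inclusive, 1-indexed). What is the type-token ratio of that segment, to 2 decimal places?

Segment tokens 3–13: did, wait, we, but, begin, sailor, year, hot, wait, star, begin
Segment N = 11, segment V = 9.
TTR = 9 / 11 = 0.82

0.82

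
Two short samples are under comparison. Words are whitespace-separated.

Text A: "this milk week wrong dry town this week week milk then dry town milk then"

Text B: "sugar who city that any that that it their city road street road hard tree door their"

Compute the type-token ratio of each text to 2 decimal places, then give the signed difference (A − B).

-0.24

TTR(A) = 7/15 = 0.47
TTR(B) = 12/17 = 0.71
Difference = 0.47 − 0.71 = -0.24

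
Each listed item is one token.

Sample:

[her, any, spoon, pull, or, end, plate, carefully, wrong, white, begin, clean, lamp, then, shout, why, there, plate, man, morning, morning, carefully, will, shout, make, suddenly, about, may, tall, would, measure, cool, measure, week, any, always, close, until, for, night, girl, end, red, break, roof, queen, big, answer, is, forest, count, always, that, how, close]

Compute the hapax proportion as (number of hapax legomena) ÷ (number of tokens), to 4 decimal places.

Frequencies: any:2, end:2, plate:2, carefully:2, shout:2, morning:2, measure:2, always:2, close:2, her:1, spoon:1, pull:1, or:1, wrong:1, white:1, begin:1, clean:1, lamp:1, then:1, why:1, … (26 more, each freq 1)
Hapax count = 37; token count = 55.
Ratio = 37 / 55 = 0.6727

0.6727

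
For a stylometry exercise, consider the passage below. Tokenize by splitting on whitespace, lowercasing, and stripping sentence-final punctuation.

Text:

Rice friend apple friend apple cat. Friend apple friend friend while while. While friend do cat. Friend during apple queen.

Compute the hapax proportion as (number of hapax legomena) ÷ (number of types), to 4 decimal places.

0.5000

Frequencies: friend:7, apple:4, while:3, cat:2, rice:1, do:1, during:1, queen:1
Hapax count = 4; type count = 8.
Ratio = 4 / 8 = 0.5000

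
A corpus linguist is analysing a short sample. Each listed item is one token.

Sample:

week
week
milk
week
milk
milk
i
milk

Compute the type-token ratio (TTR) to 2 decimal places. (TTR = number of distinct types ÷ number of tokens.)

N = 8 tokens, V = 3 types.
TTR = V / N = 3 / 8 = 0.38

0.38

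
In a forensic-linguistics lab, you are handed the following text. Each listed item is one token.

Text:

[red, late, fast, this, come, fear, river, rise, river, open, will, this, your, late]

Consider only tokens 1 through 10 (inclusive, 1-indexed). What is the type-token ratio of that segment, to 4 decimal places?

0.9000

Segment tokens 1–10: red, late, fast, this, come, fear, river, rise, river, open
Segment N = 10, segment V = 9.
TTR = 9 / 10 = 0.9000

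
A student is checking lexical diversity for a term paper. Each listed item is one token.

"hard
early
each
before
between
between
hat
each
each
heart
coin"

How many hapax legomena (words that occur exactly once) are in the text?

Frequencies: each:3, between:2, hard:1, early:1, before:1, hat:1, heart:1, coin:1
Hapax (freq=1): before, coin, early, hard, hat, heart

6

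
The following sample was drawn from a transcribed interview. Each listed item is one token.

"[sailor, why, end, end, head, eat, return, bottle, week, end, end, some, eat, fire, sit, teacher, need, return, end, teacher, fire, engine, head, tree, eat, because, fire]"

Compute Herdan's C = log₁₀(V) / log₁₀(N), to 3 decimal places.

N = 27, V = 16.
log₁₀(V) = 1.204120, log₁₀(N) = 1.431364
C = 1.204120 / 1.431364 = 0.841

0.841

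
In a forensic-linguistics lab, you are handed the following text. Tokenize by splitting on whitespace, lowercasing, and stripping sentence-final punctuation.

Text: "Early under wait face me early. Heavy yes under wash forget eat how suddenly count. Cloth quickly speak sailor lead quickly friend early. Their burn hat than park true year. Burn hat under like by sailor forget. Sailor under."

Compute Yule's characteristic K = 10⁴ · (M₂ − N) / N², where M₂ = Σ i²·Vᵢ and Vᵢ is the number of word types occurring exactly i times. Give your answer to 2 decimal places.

210.39

Frequencies: under:4, early:3, sailor:3, forget:2, quickly:2, burn:2, hat:2, wait:1, face:1, me:1, heavy:1, yes:1, wash:1, eat:1, how:1, suddenly:1, count:1, cloth:1, speak:1, lead:1, … (8 more, each freq 1)
N = 39. Frequency spectrum: V_1=21, V_2=4, V_3=2, V_4=1
M₂ = 1²·21 + 2²·4 + 3²·2 + 4²·1 = 71
K = 10000 × (71 − 39) / 39² = 210.39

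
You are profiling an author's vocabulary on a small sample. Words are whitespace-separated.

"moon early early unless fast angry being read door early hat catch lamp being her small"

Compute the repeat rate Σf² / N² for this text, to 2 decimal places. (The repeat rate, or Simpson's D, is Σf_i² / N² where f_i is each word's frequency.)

Frequencies: early:3, being:2, moon:1, unless:1, fast:1, angry:1, read:1, door:1, hat:1, catch:1, lamp:1, her:1, small:1
Σf² = 24; N² = 256
Repeat rate = 24 / 256 = 0.09

0.09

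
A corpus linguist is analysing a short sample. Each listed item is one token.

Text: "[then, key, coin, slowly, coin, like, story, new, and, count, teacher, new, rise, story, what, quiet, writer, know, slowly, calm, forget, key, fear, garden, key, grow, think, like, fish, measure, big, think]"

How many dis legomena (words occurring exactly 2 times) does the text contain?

Frequencies: key:3, coin:2, slowly:2, like:2, story:2, new:2, think:2, then:1, and:1, count:1, teacher:1, rise:1, what:1, quiet:1, writer:1, know:1, calm:1, forget:1, fear:1, garden:1, … (4 more, each freq 1)
Words with frequency 2: coin, like, new, slowly, story, think

6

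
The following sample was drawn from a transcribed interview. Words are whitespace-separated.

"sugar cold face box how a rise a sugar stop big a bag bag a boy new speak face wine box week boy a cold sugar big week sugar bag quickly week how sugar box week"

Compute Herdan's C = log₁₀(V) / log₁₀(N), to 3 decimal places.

N = 36, V = 16.
log₁₀(V) = 1.204120, log₁₀(N) = 1.556303
C = 1.204120 / 1.556303 = 0.774

0.774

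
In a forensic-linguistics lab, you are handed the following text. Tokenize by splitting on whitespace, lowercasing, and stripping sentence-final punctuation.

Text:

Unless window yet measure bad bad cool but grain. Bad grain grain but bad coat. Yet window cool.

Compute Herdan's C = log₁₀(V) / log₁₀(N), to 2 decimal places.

0.76

N = 18, V = 9.
log₁₀(V) = 0.954243, log₁₀(N) = 1.255273
C = 0.954243 / 1.255273 = 0.76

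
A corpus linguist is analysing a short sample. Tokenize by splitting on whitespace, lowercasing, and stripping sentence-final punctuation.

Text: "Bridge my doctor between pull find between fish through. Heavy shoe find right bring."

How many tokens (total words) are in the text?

14

Tokens: bridge, my, doctor, between, pull, find, between, fish, through, heavy, shoe, find, right, bring
N = 14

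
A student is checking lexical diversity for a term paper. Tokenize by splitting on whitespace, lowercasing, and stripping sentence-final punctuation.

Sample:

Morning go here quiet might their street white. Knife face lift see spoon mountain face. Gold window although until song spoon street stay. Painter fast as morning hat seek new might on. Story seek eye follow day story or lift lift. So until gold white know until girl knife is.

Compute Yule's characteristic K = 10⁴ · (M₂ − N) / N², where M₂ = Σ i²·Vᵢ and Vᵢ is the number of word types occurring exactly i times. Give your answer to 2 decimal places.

128.00

Frequencies: lift:3, until:3, morning:2, might:2, street:2, white:2, knife:2, face:2, spoon:2, gold:2, seek:2, story:2, go:1, here:1, quiet:1, their:1, see:1, mountain:1, window:1, although:1, … (16 more, each freq 1)
N = 50. Frequency spectrum: V_1=24, V_2=10, V_3=2
M₂ = 1²·24 + 2²·10 + 3²·2 = 82
K = 10000 × (82 − 50) / 50² = 128.00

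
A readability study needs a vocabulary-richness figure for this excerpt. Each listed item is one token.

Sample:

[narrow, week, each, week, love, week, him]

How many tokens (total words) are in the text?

7

Tokens: narrow, week, each, week, love, week, him
N = 7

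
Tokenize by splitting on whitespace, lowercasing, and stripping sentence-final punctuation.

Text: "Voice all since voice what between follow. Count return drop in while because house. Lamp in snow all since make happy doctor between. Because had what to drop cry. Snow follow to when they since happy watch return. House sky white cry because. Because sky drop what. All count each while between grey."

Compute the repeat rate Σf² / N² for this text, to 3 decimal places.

Frequencies: because:4, all:3, since:3, what:3, between:3, drop:3, voice:2, follow:2, count:2, return:2, in:2, while:2, house:2, snow:2, happy:2, to:2, cry:2, sky:2, lamp:1, make:1, … (8 more, each freq 1)
Σf² = 119; N² = 2809
Repeat rate = 119 / 2809 = 0.042

0.042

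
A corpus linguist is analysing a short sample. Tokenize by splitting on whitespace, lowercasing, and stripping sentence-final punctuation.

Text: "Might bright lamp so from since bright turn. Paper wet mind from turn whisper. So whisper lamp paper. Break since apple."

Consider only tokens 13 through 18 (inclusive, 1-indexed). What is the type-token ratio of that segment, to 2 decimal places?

0.83

Segment tokens 13–18: turn, whisper, so, whisper, lamp, paper
Segment N = 6, segment V = 5.
TTR = 5 / 6 = 0.83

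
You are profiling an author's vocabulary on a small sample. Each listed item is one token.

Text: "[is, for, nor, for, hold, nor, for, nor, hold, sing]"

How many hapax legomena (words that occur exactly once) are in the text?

Frequencies: for:3, nor:3, hold:2, is:1, sing:1
Hapax (freq=1): is, sing

2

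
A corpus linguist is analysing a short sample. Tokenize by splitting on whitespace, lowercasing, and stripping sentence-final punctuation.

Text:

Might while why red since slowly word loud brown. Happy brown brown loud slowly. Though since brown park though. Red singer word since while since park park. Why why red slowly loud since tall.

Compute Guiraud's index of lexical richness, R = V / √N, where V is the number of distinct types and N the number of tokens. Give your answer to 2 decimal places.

N = 34, V = 14.
√N = 5.830952
R = 14 / 5.830952 = 2.40

2.40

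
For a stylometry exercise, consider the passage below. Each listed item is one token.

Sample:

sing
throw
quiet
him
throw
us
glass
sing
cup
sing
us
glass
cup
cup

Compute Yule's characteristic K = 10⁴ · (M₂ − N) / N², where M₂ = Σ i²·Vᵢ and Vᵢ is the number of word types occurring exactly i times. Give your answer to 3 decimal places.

918.367

Frequencies: sing:3, cup:3, throw:2, us:2, glass:2, quiet:1, him:1
N = 14. Frequency spectrum: V_1=2, V_2=3, V_3=2
M₂ = 1²·2 + 2²·3 + 3²·2 = 32
K = 10000 × (32 − 14) / 14² = 918.367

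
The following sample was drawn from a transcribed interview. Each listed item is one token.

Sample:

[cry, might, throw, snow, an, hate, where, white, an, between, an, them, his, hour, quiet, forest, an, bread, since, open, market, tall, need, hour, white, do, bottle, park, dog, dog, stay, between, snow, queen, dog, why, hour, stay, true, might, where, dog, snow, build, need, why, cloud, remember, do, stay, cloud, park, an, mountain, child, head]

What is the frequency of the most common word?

Frequencies: an:5, dog:4, snow:3, hour:3, stay:3, might:2, where:2, white:2, between:2, need:2, do:2, park:2, why:2, cloud:2, cry:1, throw:1, hate:1, them:1, his:1, quiet:1, … (14 more, each freq 1)
Most common: 'an' with frequency 5.

5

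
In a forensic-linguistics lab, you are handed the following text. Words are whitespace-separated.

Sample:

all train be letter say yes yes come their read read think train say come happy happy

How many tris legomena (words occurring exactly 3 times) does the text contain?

Frequencies: train:2, say:2, yes:2, come:2, read:2, happy:2, all:1, be:1, letter:1, their:1, think:1
Words with frequency 3: (none)

0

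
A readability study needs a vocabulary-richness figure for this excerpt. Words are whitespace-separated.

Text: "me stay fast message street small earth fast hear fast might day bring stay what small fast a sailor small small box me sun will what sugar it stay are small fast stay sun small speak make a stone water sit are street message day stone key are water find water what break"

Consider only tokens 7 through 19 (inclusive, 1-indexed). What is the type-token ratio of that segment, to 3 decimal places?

0.846

Segment tokens 7–19: earth, fast, hear, fast, might, day, bring, stay, what, small, fast, a, sailor
Segment N = 13, segment V = 11.
TTR = 11 / 13 = 0.846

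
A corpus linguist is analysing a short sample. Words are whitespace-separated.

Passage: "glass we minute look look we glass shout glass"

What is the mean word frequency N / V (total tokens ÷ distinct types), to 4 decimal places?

N = 9 tokens, V = 5 types.
Mean frequency = N / V = 9 / 5 = 1.8000

1.8000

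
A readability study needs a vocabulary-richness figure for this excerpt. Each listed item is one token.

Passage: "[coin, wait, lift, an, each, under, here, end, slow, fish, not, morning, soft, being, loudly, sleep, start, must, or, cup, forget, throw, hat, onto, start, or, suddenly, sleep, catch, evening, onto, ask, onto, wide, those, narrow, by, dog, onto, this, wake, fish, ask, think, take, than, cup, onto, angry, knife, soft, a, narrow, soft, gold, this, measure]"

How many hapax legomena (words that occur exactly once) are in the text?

33

Frequencies: onto:5, soft:3, fish:2, sleep:2, start:2, or:2, cup:2, ask:2, narrow:2, this:2, coin:1, wait:1, lift:1, an:1, each:1, under:1, here:1, end:1, slow:1, not:1, … (23 more, each freq 1)
Hapax (freq=1): a, an, angry, being, by, catch, coin, dog, each, end, evening, forget, gold, hat, here, knife, lift, loudly, measure, morning, must, not, slow, suddenly, take, than, think, those, throw, under, wait, wake, wide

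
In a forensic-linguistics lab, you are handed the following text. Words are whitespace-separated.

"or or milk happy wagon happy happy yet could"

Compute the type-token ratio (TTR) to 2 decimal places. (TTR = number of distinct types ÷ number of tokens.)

N = 9 tokens, V = 6 types.
TTR = V / N = 6 / 9 = 0.67

0.67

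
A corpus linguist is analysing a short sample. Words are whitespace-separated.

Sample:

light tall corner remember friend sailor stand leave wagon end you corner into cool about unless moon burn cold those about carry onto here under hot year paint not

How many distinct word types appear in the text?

Distinct types: {about, burn, carry, cold, cool, corner, end, friend, here, hot, into, leave, light, moon, not, onto, paint, remember, sailor, stand, tall, those, under, unless, wagon, year, you}
V = 27

27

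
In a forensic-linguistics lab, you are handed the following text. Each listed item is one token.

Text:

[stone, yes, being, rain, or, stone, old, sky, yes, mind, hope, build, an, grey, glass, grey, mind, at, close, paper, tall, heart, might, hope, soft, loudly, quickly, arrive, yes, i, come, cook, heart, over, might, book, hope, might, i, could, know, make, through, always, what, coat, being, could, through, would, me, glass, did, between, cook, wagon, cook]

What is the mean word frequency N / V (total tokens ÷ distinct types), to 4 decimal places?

1.4250

N = 57 tokens, V = 40 types.
Mean frequency = N / V = 57 / 40 = 1.4250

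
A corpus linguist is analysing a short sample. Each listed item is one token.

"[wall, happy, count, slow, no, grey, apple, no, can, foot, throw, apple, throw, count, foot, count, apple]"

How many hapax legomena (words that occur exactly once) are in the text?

Frequencies: count:3, apple:3, no:2, foot:2, throw:2, wall:1, happy:1, slow:1, grey:1, can:1
Hapax (freq=1): can, grey, happy, slow, wall

5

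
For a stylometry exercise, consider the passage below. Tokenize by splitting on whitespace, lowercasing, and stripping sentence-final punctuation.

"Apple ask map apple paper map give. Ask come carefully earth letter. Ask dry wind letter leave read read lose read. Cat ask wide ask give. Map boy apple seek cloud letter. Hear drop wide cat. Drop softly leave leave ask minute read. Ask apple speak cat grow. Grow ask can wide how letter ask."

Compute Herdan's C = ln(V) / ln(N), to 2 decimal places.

0.82

N = 55, V = 27.
ln(V) = 3.295837, ln(N) = 4.007333
C = 3.295837 / 4.007333 = 0.82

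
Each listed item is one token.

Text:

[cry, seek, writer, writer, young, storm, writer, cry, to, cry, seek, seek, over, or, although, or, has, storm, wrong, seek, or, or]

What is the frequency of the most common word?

4

Frequencies: seek:4, or:4, cry:3, writer:3, storm:2, young:1, to:1, over:1, although:1, has:1, wrong:1
Most common: 'seek' with frequency 4.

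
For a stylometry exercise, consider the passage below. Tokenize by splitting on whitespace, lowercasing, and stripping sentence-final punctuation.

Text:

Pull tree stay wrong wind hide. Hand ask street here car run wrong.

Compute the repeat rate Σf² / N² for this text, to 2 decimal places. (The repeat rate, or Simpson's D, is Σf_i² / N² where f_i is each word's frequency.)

0.09

Frequencies: wrong:2, pull:1, tree:1, stay:1, wind:1, hide:1, hand:1, ask:1, street:1, here:1, car:1, run:1
Σf² = 15; N² = 169
Repeat rate = 15 / 169 = 0.09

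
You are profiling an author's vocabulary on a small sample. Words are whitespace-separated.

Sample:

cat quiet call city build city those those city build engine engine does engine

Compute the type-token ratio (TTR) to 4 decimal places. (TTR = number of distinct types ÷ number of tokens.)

N = 14 tokens, V = 8 types.
TTR = V / N = 8 / 14 = 0.5714

0.5714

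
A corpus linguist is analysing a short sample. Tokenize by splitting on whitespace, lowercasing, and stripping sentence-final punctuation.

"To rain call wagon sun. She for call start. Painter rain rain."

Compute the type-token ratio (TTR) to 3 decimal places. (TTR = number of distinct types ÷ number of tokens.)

N = 12 tokens, V = 9 types.
TTR = V / N = 9 / 12 = 0.750

0.750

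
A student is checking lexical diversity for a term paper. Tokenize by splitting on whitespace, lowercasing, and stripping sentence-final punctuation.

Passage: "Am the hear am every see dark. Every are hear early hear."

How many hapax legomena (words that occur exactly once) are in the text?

5

Frequencies: hear:3, am:2, every:2, the:1, see:1, dark:1, are:1, early:1
Hapax (freq=1): are, dark, early, see, the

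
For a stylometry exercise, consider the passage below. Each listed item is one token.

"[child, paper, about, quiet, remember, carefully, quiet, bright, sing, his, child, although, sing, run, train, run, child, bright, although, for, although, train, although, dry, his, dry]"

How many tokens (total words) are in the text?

26

Tokens: child, paper, about, quiet, remember, carefully, quiet, bright, sing, his, child, although, sing, run, train, run, child, bright, although, for, although, train, although, dry, his, dry
N = 26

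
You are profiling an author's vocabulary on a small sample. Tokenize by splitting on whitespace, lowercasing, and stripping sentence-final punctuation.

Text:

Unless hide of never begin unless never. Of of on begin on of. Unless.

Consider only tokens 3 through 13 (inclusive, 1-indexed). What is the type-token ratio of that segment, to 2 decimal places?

Segment tokens 3–13: of, never, begin, unless, never, of, of, on, begin, on, of
Segment N = 11, segment V = 5.
TTR = 5 / 11 = 0.45

0.45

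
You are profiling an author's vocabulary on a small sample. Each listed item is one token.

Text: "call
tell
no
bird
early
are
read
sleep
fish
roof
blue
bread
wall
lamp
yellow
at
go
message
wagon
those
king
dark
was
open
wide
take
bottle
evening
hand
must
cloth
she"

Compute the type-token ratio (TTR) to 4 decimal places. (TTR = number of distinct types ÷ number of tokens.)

1.0000

N = 32 tokens, V = 32 types.
TTR = V / N = 32 / 32 = 1.0000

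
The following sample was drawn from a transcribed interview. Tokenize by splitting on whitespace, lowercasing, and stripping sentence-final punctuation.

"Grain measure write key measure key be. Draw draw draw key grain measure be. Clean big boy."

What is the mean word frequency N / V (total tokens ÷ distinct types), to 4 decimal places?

1.8889

N = 17 tokens, V = 9 types.
Mean frequency = N / V = 17 / 9 = 1.8889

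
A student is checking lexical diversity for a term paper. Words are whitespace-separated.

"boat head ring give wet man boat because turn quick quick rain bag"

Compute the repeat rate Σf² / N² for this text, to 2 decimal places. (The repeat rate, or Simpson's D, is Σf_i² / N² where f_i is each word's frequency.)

Frequencies: boat:2, quick:2, head:1, ring:1, give:1, wet:1, man:1, because:1, turn:1, rain:1, bag:1
Σf² = 17; N² = 169
Repeat rate = 17 / 169 = 0.10

0.10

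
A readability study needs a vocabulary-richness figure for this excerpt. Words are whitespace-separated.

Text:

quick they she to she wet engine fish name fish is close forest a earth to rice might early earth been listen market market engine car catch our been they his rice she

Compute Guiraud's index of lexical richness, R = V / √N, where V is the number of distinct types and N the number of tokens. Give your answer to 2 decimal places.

N = 33, V = 23.
√N = 5.744563
R = 23 / 5.744563 = 4.00

4.00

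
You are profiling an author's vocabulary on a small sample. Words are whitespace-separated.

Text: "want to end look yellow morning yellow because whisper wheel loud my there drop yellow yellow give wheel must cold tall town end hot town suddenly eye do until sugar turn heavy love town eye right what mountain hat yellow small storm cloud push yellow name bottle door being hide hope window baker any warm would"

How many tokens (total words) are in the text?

56

Tokens: want, to, end, look, yellow, morning, yellow, because, whisper, wheel, loud, my, there, drop, yellow, yellow, give, wheel, must, cold, tall, town, end, hot, town, suddenly, eye, do, until, sugar, turn, heavy, love, town, eye, right, what, mountain, hat, yellow, small, storm, cloud, push, yellow, name, bottle, door, being, hide, hope, window, baker, any, warm, would
N = 56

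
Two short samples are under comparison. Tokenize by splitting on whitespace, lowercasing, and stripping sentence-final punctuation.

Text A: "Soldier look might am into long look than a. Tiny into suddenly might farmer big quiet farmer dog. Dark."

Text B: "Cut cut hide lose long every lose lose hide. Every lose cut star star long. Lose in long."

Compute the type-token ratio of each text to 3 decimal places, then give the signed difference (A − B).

TTR(A) = 15/19 = 0.789
TTR(B) = 7/18 = 0.389
Difference = 0.789 − 0.389 = 0.400

0.400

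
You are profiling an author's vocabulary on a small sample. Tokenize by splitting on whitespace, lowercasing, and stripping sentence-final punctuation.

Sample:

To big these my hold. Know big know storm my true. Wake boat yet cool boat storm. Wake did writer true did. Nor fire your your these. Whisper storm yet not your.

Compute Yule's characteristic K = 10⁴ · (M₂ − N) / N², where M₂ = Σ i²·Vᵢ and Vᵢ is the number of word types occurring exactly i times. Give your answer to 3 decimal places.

Frequencies: storm:3, your:3, big:2, these:2, my:2, know:2, true:2, wake:2, boat:2, yet:2, did:2, to:1, hold:1, cool:1, writer:1, nor:1, fire:1, whisper:1, not:1
N = 32. Frequency spectrum: V_1=8, V_2=9, V_3=2
M₂ = 1²·8 + 2²·9 + 3²·2 = 62
K = 10000 × (62 − 32) / 32² = 292.969

292.969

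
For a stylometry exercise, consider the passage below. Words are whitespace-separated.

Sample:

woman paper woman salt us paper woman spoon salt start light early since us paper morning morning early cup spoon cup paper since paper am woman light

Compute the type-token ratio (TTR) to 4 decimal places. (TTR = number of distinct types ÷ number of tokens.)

0.4444

N = 27 tokens, V = 12 types.
TTR = V / N = 12 / 27 = 0.4444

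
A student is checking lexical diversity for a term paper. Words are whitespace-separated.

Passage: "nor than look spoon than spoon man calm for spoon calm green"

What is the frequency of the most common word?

Frequencies: spoon:3, than:2, calm:2, nor:1, look:1, man:1, for:1, green:1
Most common: 'spoon' with frequency 3.

3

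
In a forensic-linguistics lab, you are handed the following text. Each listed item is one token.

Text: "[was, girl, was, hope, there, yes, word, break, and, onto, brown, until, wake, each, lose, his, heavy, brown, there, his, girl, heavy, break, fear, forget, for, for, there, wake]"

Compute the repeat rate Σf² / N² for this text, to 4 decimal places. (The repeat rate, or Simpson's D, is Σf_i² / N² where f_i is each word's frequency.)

Frequencies: there:3, was:2, girl:2, break:2, brown:2, wake:2, his:2, heavy:2, for:2, hope:1, yes:1, word:1, and:1, onto:1, until:1, each:1, lose:1, fear:1, forget:1
Σf² = 51; N² = 841
Repeat rate = 51 / 841 = 0.0606

0.0606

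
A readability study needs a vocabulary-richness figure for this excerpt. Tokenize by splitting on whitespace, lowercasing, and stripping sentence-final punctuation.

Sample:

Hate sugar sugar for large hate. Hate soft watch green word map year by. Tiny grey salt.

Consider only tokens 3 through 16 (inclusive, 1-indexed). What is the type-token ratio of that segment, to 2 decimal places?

0.93

Segment tokens 3–16: sugar, for, large, hate, hate, soft, watch, green, word, map, year, by, tiny, grey
Segment N = 14, segment V = 13.
TTR = 13 / 14 = 0.93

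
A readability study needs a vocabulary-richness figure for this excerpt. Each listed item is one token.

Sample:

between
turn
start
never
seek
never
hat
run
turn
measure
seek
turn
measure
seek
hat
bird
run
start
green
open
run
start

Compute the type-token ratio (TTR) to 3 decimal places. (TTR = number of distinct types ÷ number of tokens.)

N = 22 tokens, V = 11 types.
TTR = V / N = 11 / 22 = 0.500

0.500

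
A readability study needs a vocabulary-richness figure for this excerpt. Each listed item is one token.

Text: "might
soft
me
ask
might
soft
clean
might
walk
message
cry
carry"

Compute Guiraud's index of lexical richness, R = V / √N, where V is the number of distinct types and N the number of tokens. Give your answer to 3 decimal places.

2.598

N = 12, V = 9.
√N = 3.464102
R = 9 / 3.464102 = 2.598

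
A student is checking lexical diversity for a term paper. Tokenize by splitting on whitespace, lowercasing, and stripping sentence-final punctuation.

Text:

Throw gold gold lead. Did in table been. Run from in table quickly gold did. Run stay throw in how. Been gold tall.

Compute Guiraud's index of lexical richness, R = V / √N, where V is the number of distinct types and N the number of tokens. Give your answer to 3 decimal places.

2.711

N = 23, V = 13.
√N = 4.795832
R = 13 / 4.795832 = 2.711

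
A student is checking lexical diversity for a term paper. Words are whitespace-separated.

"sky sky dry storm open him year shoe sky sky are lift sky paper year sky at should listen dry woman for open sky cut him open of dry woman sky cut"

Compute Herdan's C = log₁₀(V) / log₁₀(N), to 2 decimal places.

0.82

N = 32, V = 17.
log₁₀(V) = 1.230449, log₁₀(N) = 1.505150
C = 1.230449 / 1.505150 = 0.82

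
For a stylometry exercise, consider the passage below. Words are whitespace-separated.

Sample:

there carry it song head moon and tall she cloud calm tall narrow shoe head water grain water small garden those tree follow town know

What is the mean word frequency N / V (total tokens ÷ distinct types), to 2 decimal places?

1.14

N = 25 tokens, V = 22 types.
Mean frequency = N / V = 25 / 22 = 1.14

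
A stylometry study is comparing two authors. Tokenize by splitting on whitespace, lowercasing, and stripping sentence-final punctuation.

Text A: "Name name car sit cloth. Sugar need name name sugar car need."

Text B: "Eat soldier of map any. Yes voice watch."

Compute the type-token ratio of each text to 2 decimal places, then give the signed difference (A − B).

-0.50

TTR(A) = 6/12 = 0.50
TTR(B) = 8/8 = 1.00
Difference = 0.50 − 1.00 = -0.50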